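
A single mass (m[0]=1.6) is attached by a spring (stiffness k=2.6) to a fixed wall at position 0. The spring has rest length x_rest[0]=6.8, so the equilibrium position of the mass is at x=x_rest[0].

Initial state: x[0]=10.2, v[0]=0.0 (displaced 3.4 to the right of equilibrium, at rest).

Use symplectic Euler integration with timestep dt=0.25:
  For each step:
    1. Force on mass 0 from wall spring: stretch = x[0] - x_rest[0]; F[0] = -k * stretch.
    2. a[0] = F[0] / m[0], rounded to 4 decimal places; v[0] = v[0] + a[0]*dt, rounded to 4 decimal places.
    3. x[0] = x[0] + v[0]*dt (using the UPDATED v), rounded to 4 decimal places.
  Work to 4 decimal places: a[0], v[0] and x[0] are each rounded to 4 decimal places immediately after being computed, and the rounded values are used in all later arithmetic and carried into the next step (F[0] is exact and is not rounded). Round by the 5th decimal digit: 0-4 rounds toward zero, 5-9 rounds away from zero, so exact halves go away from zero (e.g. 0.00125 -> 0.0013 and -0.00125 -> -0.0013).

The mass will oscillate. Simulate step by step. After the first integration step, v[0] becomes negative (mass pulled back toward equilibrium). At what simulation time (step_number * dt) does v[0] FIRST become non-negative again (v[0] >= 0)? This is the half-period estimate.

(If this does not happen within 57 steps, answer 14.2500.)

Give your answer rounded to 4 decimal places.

Answer: 2.5000

Derivation:
Step 0: x=[10.2000] v=[0.0000]
Step 1: x=[9.8547] v=[-1.3813]
Step 2: x=[9.1991] v=[-2.6223]
Step 3: x=[8.2999] v=[-3.5969]
Step 4: x=[7.2484] v=[-4.2062]
Step 5: x=[6.1513] v=[-4.3884]
Step 6: x=[5.1201] v=[-4.1249]
Step 7: x=[4.2595] v=[-3.4425]
Step 8: x=[3.6569] v=[-2.4104]
Step 9: x=[3.3735] v=[-1.1335]
Step 10: x=[3.4381] v=[0.2585]
First v>=0 after going negative at step 10, time=2.5000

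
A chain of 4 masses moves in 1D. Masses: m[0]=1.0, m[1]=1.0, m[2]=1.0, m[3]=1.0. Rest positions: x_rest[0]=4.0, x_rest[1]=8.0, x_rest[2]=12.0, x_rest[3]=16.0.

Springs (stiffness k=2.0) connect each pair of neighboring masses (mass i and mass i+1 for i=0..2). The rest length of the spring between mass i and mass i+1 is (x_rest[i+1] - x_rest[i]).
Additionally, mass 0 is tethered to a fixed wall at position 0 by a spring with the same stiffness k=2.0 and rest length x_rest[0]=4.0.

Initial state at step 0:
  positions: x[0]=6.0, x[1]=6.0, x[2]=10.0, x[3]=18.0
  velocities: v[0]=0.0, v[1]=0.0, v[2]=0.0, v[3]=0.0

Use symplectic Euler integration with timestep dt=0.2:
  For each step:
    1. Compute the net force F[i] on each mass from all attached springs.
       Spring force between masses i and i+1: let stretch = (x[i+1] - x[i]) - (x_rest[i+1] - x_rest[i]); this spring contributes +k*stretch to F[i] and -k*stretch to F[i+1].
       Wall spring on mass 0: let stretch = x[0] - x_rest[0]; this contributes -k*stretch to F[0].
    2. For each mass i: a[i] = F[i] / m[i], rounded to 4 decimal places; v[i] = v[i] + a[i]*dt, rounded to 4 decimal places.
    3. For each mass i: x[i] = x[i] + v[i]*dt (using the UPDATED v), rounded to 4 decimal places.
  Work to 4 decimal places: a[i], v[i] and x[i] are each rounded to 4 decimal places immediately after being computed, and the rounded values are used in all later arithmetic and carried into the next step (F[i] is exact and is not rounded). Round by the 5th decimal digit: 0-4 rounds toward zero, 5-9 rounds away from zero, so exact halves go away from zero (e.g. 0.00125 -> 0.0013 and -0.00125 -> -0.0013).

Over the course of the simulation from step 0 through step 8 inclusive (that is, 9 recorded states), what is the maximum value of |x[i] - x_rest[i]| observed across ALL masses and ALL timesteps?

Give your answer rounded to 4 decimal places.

Step 0: x=[6.0000 6.0000 10.0000 18.0000] v=[0.0000 0.0000 0.0000 0.0000]
Step 1: x=[5.5200 6.3200 10.3200 17.6800] v=[-2.4000 1.6000 1.6000 -1.6000]
Step 2: x=[4.6624 6.8960 10.9088 17.0912] v=[-4.2880 2.8800 2.9440 -2.9440]
Step 3: x=[3.6105 7.6143 11.6712 16.3278] v=[-5.2595 3.5917 3.8118 -3.8170]
Step 4: x=[2.5901 8.3369 12.4815 15.5119] v=[-5.1022 3.6129 4.0517 -4.0796]
Step 5: x=[1.8222 8.9313 13.2027 14.7735] v=[-3.8395 2.9720 3.6060 -3.6918]
Step 6: x=[1.4773 9.2987 13.7079 14.2295] v=[-1.7247 1.8369 2.5258 -2.7201]
Step 7: x=[1.6399 9.3931 13.9021 13.9638] v=[0.8129 0.4720 0.9708 -1.3287]
Step 8: x=[2.2915 9.2280 13.7405 14.0131] v=[3.2582 -0.8257 -0.8081 0.2466]
Max displacement = 2.5227

Answer: 2.5227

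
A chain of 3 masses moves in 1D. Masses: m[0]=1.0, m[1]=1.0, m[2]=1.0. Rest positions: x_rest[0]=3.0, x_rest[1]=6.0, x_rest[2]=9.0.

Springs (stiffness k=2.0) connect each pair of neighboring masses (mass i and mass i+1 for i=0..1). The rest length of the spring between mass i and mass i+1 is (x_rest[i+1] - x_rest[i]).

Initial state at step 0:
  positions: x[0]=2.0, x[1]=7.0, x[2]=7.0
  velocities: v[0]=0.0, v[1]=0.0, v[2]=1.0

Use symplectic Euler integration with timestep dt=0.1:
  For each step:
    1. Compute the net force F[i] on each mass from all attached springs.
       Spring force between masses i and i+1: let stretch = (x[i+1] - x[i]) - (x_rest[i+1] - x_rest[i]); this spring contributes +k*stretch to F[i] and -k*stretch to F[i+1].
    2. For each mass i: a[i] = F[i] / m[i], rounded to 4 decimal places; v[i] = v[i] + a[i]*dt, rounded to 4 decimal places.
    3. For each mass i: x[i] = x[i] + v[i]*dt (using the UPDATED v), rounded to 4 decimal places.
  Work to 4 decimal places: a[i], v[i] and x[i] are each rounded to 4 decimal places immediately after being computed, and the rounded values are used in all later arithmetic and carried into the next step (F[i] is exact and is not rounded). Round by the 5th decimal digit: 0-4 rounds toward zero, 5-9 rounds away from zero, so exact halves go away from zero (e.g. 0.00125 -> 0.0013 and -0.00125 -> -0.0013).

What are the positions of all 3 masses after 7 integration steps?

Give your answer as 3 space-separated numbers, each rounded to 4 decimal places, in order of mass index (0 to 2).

Step 0: x=[2.0000 7.0000 7.0000] v=[0.0000 0.0000 1.0000]
Step 1: x=[2.0400 6.9000 7.1600] v=[0.4000 -1.0000 1.6000]
Step 2: x=[2.1172 6.7080 7.3748] v=[0.7720 -1.9200 2.1480]
Step 3: x=[2.2262 6.4375 7.6363] v=[1.0902 -2.7048 2.6146]
Step 4: x=[2.3595 6.1068 7.9338] v=[1.3325 -3.3073 2.9748]
Step 5: x=[2.5077 5.7377 8.2547] v=[1.4820 -3.6914 3.2094]
Step 6: x=[2.6605 5.3543 8.5853] v=[1.5280 -3.8340 3.3060]
Step 7: x=[2.8072 4.9816 8.9113] v=[1.4668 -3.7266 3.2598]

Answer: 2.8072 4.9816 8.9113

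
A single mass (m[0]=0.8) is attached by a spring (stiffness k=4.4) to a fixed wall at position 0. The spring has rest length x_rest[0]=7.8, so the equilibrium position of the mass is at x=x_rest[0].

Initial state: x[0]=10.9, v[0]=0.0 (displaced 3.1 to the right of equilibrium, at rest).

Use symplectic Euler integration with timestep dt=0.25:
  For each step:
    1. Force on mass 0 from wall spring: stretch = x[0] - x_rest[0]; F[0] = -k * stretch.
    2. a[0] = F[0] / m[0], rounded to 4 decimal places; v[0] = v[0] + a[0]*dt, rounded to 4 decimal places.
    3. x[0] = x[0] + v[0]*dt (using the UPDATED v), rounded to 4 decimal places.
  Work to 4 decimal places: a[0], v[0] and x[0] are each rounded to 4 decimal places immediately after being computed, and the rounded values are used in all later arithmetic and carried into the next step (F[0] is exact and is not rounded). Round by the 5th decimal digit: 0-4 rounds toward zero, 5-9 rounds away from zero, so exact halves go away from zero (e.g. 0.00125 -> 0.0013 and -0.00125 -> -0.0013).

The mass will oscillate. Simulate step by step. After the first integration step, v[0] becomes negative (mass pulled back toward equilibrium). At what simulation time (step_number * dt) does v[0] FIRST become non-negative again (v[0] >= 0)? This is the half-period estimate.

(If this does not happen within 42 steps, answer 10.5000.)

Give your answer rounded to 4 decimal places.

Answer: 1.5000

Derivation:
Step 0: x=[10.9000] v=[0.0000]
Step 1: x=[9.8344] v=[-4.2625]
Step 2: x=[8.0695] v=[-7.0598]
Step 3: x=[6.2119] v=[-7.4304]
Step 4: x=[4.9002] v=[-5.2468]
Step 5: x=[4.5853] v=[-1.2596]
Step 6: x=[5.3755] v=[3.1606]
First v>=0 after going negative at step 6, time=1.5000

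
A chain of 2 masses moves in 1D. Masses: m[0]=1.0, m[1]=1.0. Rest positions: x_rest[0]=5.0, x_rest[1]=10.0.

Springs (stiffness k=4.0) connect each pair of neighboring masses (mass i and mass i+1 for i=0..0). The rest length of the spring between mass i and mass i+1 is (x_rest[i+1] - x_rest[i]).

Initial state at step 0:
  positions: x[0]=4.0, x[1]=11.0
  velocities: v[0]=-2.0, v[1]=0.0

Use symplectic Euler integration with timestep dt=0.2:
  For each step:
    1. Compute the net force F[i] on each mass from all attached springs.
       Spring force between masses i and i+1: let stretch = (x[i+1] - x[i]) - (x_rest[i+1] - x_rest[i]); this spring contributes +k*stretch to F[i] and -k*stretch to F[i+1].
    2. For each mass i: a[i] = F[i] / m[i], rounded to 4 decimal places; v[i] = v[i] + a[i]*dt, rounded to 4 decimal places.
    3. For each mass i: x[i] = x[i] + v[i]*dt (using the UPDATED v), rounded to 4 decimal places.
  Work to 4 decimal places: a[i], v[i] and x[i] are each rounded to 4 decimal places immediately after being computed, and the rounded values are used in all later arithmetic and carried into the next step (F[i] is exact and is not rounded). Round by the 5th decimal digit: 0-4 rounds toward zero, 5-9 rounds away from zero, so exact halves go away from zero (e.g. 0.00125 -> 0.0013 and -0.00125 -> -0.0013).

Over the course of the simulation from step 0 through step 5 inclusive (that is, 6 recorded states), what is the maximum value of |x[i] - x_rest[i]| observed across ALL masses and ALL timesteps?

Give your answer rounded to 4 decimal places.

Answer: 1.9427

Derivation:
Step 0: x=[4.0000 11.0000] v=[-2.0000 0.0000]
Step 1: x=[3.9200 10.6800] v=[-0.4000 -1.6000]
Step 2: x=[4.1216 10.0784] v=[1.0080 -3.0080]
Step 3: x=[4.4763 9.3237] v=[1.7734 -3.7734]
Step 4: x=[4.8066 8.5934] v=[1.6513 -3.6513]
Step 5: x=[4.9427 8.0573] v=[0.6807 -2.6807]
Max displacement = 1.9427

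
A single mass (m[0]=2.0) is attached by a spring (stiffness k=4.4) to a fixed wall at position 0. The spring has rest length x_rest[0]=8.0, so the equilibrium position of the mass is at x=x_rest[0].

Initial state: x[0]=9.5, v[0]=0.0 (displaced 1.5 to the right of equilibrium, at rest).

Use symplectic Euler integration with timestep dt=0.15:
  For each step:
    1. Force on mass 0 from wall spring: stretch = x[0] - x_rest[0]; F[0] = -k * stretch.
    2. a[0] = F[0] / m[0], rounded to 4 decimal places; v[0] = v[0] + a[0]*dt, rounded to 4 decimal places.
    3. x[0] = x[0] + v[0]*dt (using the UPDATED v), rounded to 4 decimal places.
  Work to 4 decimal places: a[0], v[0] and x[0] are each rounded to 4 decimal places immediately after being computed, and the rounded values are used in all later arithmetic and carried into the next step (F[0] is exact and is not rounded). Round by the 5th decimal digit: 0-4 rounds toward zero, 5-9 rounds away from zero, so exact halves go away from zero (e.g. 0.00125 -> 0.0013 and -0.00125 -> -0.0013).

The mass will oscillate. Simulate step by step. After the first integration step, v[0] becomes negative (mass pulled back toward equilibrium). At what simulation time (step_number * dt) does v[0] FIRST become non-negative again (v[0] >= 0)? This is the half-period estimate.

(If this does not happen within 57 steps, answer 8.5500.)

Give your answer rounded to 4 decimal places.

Answer: 2.2500

Derivation:
Step 0: x=[9.5000] v=[0.0000]
Step 1: x=[9.4258] v=[-0.4950]
Step 2: x=[9.2810] v=[-0.9655]
Step 3: x=[9.0728] v=[-1.3882]
Step 4: x=[8.8115] v=[-1.7422]
Step 5: x=[8.5100] v=[-2.0100]
Step 6: x=[8.1833] v=[-2.1783]
Step 7: x=[7.8475] v=[-2.2388]
Step 8: x=[7.5192] v=[-2.1885]
Step 9: x=[7.2147] v=[-2.0298]
Step 10: x=[6.9491] v=[-1.7706]
Step 11: x=[6.7355] v=[-1.4238]
Step 12: x=[6.5845] v=[-1.0065]
Step 13: x=[6.5036] v=[-0.5394]
Step 14: x=[6.4968] v=[-0.0456]
Step 15: x=[6.5644] v=[0.4505]
First v>=0 after going negative at step 15, time=2.2500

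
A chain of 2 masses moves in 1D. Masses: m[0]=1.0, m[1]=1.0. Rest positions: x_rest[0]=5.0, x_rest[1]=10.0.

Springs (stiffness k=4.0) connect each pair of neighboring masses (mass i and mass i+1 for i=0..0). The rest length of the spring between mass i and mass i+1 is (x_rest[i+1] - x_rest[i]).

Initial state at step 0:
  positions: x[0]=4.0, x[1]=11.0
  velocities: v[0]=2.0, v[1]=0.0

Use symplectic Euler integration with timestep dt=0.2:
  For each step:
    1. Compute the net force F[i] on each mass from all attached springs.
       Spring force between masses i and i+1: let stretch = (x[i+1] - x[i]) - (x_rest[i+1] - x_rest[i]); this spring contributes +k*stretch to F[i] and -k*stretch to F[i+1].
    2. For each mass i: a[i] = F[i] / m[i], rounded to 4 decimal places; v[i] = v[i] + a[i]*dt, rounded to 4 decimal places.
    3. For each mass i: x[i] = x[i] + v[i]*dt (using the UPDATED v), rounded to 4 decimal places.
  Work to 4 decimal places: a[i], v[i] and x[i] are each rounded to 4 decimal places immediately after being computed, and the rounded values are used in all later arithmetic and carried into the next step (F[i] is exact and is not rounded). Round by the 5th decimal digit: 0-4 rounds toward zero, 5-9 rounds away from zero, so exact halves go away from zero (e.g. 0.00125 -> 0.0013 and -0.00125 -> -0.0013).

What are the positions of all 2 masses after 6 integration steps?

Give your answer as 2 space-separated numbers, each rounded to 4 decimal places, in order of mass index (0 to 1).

Step 0: x=[4.0000 11.0000] v=[2.0000 0.0000]
Step 1: x=[4.7200 10.6800] v=[3.6000 -1.6000]
Step 2: x=[5.5936 10.2064] v=[4.3680 -2.3680]
Step 3: x=[6.4052 9.7948] v=[4.0582 -2.0582]
Step 4: x=[6.9592 9.6408] v=[2.7699 -0.7699]
Step 5: x=[7.1422 9.8578] v=[0.9152 1.0848]
Step 6: x=[6.9597 10.4403] v=[-0.9123 2.9123]

Answer: 6.9597 10.4403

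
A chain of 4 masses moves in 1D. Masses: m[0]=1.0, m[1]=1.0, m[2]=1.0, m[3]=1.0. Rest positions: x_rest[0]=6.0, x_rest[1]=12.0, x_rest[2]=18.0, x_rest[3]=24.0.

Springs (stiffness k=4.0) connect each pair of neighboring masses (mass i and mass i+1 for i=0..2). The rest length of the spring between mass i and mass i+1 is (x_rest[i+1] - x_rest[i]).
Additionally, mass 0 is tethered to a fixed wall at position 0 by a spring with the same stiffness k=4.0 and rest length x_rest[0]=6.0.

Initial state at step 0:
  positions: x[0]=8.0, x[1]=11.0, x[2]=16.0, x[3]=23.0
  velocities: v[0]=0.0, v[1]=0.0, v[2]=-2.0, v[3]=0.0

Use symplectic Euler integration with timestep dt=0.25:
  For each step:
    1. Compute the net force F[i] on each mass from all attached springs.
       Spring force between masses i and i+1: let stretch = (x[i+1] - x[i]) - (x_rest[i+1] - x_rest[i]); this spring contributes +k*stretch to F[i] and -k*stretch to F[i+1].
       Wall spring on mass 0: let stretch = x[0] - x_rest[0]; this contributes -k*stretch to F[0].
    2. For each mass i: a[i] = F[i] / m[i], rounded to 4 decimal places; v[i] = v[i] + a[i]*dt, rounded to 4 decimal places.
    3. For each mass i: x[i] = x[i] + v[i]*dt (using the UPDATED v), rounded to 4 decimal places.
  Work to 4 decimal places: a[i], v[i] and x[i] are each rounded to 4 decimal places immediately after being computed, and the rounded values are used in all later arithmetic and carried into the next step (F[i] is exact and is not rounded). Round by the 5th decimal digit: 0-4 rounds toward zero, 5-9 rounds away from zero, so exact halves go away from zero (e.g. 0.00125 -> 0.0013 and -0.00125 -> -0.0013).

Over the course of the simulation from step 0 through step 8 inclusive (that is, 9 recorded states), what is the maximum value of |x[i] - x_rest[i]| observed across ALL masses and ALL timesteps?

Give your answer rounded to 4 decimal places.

Answer: 2.7225

Derivation:
Step 0: x=[8.0000 11.0000 16.0000 23.0000] v=[0.0000 0.0000 -2.0000 0.0000]
Step 1: x=[6.7500 11.5000 16.0000 22.7500] v=[-5.0000 2.0000 0.0000 -1.0000]
Step 2: x=[5.0000 11.9375 16.5625 22.3125] v=[-7.0000 1.7500 2.2500 -1.7500]
Step 3: x=[3.7344 11.7969 17.4063 21.9375] v=[-5.0625 -0.5625 3.3750 -1.5000]
Step 4: x=[3.5508 11.0430 17.9805 21.9297] v=[-0.7344 -3.0156 2.2968 -0.0312]
Step 5: x=[4.3526 10.1504 17.8076 22.4346] v=[3.2070 -3.5703 -0.6915 2.0196]
Step 6: x=[5.5157 9.7227 16.8772 23.2828] v=[4.6522 -1.7109 -3.7217 3.3926]
Step 7: x=[6.3516 10.0319 15.7596 24.0296] v=[3.3435 1.2366 -4.4706 2.9870]
Step 8: x=[6.5197 10.8529 15.2775 24.2089] v=[0.6722 3.2840 -1.9283 0.7170]
Max displacement = 2.7225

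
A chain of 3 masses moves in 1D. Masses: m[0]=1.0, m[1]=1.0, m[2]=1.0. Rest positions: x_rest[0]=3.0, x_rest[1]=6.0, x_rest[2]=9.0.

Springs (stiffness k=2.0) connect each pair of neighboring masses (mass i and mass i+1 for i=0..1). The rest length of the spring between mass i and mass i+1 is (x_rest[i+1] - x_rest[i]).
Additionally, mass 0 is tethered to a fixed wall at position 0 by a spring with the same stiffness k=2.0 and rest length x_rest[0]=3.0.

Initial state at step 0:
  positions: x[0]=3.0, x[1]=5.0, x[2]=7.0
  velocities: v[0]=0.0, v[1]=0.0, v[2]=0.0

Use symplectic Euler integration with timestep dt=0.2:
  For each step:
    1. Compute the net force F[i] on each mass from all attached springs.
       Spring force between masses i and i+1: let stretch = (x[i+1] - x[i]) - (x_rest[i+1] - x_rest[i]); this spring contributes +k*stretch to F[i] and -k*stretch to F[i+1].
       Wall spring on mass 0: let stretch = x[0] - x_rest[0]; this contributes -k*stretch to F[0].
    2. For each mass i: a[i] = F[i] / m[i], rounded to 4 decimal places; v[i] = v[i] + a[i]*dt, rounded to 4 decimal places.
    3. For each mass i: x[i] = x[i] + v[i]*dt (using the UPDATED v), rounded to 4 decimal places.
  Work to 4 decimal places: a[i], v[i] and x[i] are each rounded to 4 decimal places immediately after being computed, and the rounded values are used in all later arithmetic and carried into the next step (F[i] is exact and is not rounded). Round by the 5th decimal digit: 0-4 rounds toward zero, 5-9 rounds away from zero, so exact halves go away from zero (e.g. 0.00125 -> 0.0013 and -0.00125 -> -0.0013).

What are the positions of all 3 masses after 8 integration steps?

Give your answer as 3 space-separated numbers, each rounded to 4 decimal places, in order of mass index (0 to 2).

Answer: 2.0242 5.1515 8.7684

Derivation:
Step 0: x=[3.0000 5.0000 7.0000] v=[0.0000 0.0000 0.0000]
Step 1: x=[2.9200 5.0000 7.0800] v=[-0.4000 0.0000 0.4000]
Step 2: x=[2.7728 5.0000 7.2336] v=[-0.7360 0.0000 0.7680]
Step 3: x=[2.5820 5.0005 7.4485] v=[-0.9542 0.0026 1.0746]
Step 4: x=[2.3781 5.0034 7.7076] v=[-1.0196 0.0144 1.2954]
Step 5: x=[2.1940 5.0126 7.9903] v=[-0.9207 0.0460 1.4137]
Step 6: x=[2.0598 5.0345 8.2748] v=[-0.6709 0.1096 1.4226]
Step 7: x=[1.9988 5.0777 8.5401] v=[-0.3049 0.2158 1.3265]
Step 8: x=[2.0242 5.1515 8.7684] v=[0.1271 0.3692 1.1415]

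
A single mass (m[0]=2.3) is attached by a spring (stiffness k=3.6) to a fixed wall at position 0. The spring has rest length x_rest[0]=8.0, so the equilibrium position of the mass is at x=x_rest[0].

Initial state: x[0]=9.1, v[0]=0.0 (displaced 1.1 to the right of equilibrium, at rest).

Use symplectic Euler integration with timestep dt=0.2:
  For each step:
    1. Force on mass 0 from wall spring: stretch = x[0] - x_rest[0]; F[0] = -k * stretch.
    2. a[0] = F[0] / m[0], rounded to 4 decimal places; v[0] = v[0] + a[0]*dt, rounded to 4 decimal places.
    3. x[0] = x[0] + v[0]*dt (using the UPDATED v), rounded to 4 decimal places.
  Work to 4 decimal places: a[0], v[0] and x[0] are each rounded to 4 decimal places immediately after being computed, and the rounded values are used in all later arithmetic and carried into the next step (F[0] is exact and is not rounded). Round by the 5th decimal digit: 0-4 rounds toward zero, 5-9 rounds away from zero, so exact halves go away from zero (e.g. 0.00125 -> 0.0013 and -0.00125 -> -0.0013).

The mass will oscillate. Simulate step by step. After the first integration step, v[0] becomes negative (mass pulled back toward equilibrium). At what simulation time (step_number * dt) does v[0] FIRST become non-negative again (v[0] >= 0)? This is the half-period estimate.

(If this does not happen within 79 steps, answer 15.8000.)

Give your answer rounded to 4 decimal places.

Step 0: x=[9.1000] v=[0.0000]
Step 1: x=[9.0311] v=[-0.3443]
Step 2: x=[8.8977] v=[-0.6671]
Step 3: x=[8.7081] v=[-0.9481]
Step 4: x=[8.4741] v=[-1.1698]
Step 5: x=[8.2105] v=[-1.3182]
Step 6: x=[7.9337] v=[-1.3841]
Step 7: x=[7.6610] v=[-1.3633]
Step 8: x=[7.4096] v=[-1.2572]
Step 9: x=[7.1951] v=[-1.0724]
Step 10: x=[7.0310] v=[-0.8204]
Step 11: x=[6.9276] v=[-0.5171]
Step 12: x=[6.8913] v=[-0.1814]
Step 13: x=[6.9244] v=[0.1657]
First v>=0 after going negative at step 13, time=2.6000

Answer: 2.6000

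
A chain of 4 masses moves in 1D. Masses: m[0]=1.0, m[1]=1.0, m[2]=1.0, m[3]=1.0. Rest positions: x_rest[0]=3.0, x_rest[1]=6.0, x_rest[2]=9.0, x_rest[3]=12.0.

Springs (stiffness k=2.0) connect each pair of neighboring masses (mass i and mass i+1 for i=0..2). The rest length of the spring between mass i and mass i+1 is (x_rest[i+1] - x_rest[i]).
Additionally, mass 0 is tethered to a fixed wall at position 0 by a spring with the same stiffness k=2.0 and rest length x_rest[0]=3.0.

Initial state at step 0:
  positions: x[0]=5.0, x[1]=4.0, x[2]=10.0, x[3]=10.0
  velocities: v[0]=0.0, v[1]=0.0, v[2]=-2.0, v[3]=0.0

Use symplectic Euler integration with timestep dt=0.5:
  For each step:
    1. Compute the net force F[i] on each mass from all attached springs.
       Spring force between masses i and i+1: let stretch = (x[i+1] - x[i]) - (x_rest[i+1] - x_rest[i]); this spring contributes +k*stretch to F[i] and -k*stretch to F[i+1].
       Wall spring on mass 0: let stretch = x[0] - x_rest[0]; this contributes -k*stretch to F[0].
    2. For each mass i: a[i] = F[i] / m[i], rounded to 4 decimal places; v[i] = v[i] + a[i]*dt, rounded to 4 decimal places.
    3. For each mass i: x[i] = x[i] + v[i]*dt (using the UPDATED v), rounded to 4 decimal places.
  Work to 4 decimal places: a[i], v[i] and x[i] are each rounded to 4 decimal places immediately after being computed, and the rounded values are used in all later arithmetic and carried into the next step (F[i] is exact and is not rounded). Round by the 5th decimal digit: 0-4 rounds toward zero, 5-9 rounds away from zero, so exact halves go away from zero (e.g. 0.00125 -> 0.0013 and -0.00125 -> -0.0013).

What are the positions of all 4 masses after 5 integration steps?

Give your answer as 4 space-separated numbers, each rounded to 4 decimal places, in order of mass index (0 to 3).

Step 0: x=[5.0000 4.0000 10.0000 10.0000] v=[0.0000 0.0000 -2.0000 0.0000]
Step 1: x=[2.0000 7.5000 6.0000 11.5000] v=[-6.0000 7.0000 -8.0000 3.0000]
Step 2: x=[0.7500 7.5000 5.5000 11.7500] v=[-2.5000 0.0000 -1.0000 0.5000]
Step 3: x=[2.5000 3.1250 9.1250 10.3750] v=[3.5000 -8.7500 7.2500 -2.7500]
Step 4: x=[3.3125 1.4375 10.3750 9.8750] v=[1.6250 -3.3750 2.5000 -1.0000]
Step 5: x=[1.5313 5.1563 6.9063 11.1250] v=[-3.5625 7.4375 -6.9375 2.5000]

Answer: 1.5313 5.1563 6.9063 11.1250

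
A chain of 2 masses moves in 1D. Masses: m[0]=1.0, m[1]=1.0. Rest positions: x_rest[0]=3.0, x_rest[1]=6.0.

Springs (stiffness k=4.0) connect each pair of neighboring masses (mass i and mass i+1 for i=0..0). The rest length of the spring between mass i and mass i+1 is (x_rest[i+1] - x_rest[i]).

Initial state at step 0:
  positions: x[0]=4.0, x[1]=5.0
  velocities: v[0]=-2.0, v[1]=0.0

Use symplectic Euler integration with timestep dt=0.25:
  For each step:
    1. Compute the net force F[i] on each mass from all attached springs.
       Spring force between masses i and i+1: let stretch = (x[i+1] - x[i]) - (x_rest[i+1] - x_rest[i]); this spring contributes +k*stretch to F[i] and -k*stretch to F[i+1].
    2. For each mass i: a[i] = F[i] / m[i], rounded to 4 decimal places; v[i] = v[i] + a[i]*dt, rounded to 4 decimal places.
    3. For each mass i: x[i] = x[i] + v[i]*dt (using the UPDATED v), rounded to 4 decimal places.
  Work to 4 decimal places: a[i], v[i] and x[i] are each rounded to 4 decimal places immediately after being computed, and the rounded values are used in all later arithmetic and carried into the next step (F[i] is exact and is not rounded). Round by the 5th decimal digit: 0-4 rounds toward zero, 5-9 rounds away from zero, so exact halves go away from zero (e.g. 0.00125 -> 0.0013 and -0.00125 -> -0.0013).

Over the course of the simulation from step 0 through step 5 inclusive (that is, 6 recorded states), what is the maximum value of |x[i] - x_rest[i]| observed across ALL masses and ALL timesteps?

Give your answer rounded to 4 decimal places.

Step 0: x=[4.0000 5.0000] v=[-2.0000 0.0000]
Step 1: x=[3.0000 5.5000] v=[-4.0000 2.0000]
Step 2: x=[1.8750 6.1250] v=[-4.5000 2.5000]
Step 3: x=[1.0625 6.4375] v=[-3.2500 1.2500]
Step 4: x=[0.8438 6.1563] v=[-0.8750 -1.1250]
Step 5: x=[1.2032 5.2969] v=[1.4375 -3.4375]
Max displacement = 2.1562

Answer: 2.1562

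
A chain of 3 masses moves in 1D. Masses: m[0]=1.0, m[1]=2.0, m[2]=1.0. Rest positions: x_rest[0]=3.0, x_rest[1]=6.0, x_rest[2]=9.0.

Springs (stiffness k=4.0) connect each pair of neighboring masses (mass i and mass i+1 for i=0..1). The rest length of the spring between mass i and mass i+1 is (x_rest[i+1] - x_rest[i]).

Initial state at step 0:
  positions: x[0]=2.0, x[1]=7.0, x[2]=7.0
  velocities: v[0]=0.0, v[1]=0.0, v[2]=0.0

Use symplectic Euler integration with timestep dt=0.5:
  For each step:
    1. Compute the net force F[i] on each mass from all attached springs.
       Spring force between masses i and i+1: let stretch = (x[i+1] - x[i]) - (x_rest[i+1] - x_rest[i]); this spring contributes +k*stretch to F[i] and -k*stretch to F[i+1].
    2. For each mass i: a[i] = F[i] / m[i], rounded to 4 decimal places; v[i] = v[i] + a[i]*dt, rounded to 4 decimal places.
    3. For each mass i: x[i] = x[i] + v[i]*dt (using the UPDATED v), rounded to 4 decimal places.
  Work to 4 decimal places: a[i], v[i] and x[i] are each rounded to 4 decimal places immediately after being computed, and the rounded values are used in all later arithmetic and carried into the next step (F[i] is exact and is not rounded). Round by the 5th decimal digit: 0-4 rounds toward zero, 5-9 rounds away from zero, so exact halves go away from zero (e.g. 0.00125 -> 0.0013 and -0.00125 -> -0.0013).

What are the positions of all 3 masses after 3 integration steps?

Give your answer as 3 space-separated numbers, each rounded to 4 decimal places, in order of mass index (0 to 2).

Answer: 1.0000 7.0000 8.0000

Derivation:
Step 0: x=[2.0000 7.0000 7.0000] v=[0.0000 0.0000 0.0000]
Step 1: x=[4.0000 4.5000 10.0000] v=[4.0000 -5.0000 6.0000]
Step 2: x=[3.5000 4.5000 10.5000] v=[-1.0000 0.0000 1.0000]
Step 3: x=[1.0000 7.0000 8.0000] v=[-5.0000 5.0000 -5.0000]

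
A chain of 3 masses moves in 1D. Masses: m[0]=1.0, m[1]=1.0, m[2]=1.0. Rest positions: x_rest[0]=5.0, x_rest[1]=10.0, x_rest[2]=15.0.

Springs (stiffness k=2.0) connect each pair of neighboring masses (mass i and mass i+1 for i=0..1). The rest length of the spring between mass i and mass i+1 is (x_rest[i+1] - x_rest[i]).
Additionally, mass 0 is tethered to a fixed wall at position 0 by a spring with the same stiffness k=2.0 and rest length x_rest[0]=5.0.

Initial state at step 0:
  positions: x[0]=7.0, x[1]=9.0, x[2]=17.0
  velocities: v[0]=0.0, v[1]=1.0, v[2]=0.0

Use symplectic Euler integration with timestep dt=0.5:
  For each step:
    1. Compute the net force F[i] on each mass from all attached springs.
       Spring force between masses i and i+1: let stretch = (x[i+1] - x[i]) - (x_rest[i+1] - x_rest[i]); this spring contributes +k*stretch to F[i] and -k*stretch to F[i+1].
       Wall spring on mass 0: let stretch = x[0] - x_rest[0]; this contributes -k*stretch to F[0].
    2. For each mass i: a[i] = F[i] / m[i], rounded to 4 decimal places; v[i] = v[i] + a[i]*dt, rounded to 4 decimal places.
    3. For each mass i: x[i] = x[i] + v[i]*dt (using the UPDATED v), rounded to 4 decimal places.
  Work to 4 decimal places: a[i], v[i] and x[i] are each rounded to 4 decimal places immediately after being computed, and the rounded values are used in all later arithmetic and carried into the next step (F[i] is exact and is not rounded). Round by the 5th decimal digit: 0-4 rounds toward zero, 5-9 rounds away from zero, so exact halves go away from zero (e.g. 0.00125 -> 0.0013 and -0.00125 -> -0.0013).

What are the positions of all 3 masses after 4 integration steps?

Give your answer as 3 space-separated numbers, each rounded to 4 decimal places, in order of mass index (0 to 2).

Answer: 7.4375 8.0000 17.0625

Derivation:
Step 0: x=[7.0000 9.0000 17.0000] v=[0.0000 1.0000 0.0000]
Step 1: x=[4.5000 12.5000 15.5000] v=[-5.0000 7.0000 -3.0000]
Step 2: x=[3.7500 13.5000 15.0000] v=[-1.5000 2.0000 -1.0000]
Step 3: x=[6.0000 10.3750 16.2500] v=[4.5000 -6.2500 2.5000]
Step 4: x=[7.4375 8.0000 17.0625] v=[2.8750 -4.7500 1.6250]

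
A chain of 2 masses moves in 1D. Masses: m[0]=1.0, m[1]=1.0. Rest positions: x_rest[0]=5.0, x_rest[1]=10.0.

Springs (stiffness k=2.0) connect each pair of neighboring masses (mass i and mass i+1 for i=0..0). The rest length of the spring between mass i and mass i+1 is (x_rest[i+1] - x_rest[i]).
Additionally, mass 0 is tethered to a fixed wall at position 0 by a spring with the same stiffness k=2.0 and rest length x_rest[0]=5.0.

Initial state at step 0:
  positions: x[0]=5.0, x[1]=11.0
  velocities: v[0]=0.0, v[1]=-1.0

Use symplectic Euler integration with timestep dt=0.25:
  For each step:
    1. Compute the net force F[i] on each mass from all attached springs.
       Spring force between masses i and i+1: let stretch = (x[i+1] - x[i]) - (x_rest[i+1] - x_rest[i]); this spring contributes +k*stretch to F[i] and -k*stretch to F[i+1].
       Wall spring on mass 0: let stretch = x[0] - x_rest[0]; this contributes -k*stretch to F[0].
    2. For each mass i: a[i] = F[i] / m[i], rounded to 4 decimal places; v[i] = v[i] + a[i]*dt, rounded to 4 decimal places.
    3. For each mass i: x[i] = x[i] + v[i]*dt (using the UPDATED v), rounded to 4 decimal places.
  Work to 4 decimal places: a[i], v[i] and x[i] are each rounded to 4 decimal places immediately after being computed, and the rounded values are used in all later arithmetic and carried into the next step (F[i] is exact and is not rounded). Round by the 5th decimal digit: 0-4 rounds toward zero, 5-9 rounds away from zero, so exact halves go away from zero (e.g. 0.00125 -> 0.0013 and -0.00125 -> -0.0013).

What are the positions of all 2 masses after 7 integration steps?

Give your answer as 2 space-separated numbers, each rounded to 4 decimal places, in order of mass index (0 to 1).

Step 0: x=[5.0000 11.0000] v=[0.0000 -1.0000]
Step 1: x=[5.1250 10.6250] v=[0.5000 -1.5000]
Step 2: x=[5.2969 10.1875] v=[0.6875 -1.7500]
Step 3: x=[5.4180 9.7637] v=[0.4844 -1.6953]
Step 4: x=[5.4051 9.4217] v=[-0.0518 -1.3682]
Step 5: x=[5.2186 9.2026] v=[-0.7461 -0.8765]
Step 6: x=[4.8778 9.1105] v=[-1.3634 -0.3685]
Step 7: x=[4.4563 9.1143] v=[-1.6860 0.0152]

Answer: 4.4563 9.1143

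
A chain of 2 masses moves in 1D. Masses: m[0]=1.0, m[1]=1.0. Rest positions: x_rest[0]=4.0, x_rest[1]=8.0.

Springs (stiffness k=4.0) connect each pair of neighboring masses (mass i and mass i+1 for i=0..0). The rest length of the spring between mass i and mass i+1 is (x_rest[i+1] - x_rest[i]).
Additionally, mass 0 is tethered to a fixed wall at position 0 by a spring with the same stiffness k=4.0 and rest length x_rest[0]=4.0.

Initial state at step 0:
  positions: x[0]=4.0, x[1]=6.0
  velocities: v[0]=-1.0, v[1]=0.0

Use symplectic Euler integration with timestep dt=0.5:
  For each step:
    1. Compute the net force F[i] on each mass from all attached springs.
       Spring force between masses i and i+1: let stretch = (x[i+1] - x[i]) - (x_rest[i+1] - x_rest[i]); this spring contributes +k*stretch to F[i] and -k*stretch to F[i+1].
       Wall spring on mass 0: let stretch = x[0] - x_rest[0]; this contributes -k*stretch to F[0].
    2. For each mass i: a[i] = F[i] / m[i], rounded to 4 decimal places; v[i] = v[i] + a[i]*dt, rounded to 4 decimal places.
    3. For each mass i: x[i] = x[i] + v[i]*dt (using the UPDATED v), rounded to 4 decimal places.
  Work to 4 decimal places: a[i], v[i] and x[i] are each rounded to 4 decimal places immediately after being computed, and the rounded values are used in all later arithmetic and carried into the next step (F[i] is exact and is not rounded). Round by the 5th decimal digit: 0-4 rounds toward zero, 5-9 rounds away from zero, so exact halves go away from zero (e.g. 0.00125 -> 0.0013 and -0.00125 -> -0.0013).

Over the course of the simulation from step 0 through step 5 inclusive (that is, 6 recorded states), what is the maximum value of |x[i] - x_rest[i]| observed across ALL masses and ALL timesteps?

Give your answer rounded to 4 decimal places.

Answer: 2.5000

Derivation:
Step 0: x=[4.0000 6.0000] v=[-1.0000 0.0000]
Step 1: x=[1.5000 8.0000] v=[-5.0000 4.0000]
Step 2: x=[4.0000 7.5000] v=[5.0000 -1.0000]
Step 3: x=[6.0000 7.5000] v=[4.0000 0.0000]
Step 4: x=[3.5000 10.0000] v=[-5.0000 5.0000]
Step 5: x=[4.0000 10.0000] v=[1.0000 0.0000]
Max displacement = 2.5000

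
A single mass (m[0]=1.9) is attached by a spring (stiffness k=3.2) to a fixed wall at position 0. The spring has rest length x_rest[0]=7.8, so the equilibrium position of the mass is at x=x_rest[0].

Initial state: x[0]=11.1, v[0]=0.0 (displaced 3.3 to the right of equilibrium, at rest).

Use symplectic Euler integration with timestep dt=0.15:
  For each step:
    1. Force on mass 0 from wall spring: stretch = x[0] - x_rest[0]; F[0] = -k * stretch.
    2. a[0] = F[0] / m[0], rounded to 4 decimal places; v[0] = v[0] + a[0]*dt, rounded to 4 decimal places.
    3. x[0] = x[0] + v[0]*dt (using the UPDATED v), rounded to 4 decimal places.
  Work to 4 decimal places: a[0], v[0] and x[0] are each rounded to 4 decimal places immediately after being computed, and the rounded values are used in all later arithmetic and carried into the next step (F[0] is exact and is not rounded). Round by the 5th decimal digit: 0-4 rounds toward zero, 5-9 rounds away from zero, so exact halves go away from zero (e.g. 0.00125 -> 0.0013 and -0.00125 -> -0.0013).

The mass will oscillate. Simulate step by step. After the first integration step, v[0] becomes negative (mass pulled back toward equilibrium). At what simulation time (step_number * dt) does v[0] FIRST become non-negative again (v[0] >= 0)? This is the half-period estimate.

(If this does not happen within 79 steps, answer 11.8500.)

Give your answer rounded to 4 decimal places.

Step 0: x=[11.1000] v=[0.0000]
Step 1: x=[10.9749] v=[-0.8337]
Step 2: x=[10.7295] v=[-1.6358]
Step 3: x=[10.3731] v=[-2.3759]
Step 4: x=[9.9192] v=[-3.0259]
Step 5: x=[9.3850] v=[-3.5613]
Step 6: x=[8.7907] v=[-3.9617]
Step 7: x=[8.1589] v=[-4.2120]
Step 8: x=[7.5135] v=[-4.3027]
Step 9: x=[6.8790] v=[-4.2303]
Step 10: x=[6.2794] v=[-3.9976]
Step 11: x=[5.7374] v=[-3.6135]
Step 12: x=[5.2735] v=[-3.0924]
Step 13: x=[4.9054] v=[-2.4541]
Step 14: x=[4.6470] v=[-1.7228]
Step 15: x=[4.5081] v=[-0.9263]
Step 16: x=[4.4939] v=[-0.0947]
Step 17: x=[4.6050] v=[0.7405]
First v>=0 after going negative at step 17, time=2.5500

Answer: 2.5500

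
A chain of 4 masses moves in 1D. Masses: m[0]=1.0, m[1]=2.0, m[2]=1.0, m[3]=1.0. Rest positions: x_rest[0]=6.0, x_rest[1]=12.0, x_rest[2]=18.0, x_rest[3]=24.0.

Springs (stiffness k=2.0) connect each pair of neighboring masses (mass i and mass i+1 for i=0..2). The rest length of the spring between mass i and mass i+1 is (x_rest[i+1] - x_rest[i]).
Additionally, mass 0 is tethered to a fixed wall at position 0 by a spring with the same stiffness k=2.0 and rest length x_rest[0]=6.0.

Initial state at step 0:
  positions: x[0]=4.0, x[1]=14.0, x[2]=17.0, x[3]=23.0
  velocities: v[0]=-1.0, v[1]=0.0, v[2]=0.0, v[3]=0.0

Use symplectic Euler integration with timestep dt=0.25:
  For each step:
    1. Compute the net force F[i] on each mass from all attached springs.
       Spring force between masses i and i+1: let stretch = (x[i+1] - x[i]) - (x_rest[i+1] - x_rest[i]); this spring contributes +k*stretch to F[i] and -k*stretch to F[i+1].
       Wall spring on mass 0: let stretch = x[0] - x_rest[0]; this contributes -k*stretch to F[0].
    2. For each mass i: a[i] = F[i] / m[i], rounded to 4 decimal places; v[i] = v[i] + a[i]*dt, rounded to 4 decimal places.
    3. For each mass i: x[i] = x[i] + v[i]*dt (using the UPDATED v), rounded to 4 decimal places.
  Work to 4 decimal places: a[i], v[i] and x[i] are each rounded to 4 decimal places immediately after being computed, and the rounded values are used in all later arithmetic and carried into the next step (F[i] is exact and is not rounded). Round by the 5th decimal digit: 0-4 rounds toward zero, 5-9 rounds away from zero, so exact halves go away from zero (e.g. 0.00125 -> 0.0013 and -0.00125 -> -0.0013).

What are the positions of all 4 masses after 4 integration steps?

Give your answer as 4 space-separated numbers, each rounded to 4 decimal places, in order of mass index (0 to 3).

Step 0: x=[4.0000 14.0000 17.0000 23.0000] v=[-1.0000 0.0000 0.0000 0.0000]
Step 1: x=[4.5000 13.5625 17.3750 23.0000] v=[2.0000 -1.7500 1.5000 0.0000]
Step 2: x=[5.5703 12.7969 17.9766 23.0469] v=[4.2813 -3.0625 2.4063 0.1875]
Step 3: x=[6.8477 11.9034 18.5645 23.2100] v=[5.1095 -3.5742 2.3516 0.6524]
Step 4: x=[7.9011 11.1102 18.9005 23.5424] v=[4.2135 -3.1729 1.3438 1.3297]

Answer: 7.9011 11.1102 18.9005 23.5424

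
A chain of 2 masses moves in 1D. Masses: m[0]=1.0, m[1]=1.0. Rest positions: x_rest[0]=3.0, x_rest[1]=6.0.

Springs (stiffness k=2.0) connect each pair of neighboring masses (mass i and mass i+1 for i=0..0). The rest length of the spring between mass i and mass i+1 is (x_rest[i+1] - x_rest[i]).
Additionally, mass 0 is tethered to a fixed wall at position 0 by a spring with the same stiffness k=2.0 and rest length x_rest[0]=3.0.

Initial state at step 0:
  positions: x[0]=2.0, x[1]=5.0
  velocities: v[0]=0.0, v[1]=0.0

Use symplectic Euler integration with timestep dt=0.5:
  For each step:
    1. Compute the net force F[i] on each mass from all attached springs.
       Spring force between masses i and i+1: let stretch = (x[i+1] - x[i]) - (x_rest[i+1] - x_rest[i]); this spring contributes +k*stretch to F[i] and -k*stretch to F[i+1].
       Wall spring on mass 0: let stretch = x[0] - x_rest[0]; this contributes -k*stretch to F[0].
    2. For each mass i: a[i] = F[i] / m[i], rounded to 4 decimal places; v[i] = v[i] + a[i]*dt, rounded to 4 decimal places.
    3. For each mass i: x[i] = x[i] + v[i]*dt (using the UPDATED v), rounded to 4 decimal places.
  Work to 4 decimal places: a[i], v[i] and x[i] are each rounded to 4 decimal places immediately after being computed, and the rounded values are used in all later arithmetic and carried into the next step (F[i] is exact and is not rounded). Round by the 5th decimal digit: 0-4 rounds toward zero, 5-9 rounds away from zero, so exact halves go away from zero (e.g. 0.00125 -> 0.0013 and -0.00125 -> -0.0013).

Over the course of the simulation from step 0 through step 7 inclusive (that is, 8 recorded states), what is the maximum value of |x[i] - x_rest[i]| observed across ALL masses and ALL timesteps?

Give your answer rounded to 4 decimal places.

Answer: 1.1407

Derivation:
Step 0: x=[2.0000 5.0000] v=[0.0000 0.0000]
Step 1: x=[2.5000 5.0000] v=[1.0000 0.0000]
Step 2: x=[3.0000 5.2500] v=[1.0000 0.5000]
Step 3: x=[3.1250 5.8750] v=[0.2500 1.2500]
Step 4: x=[3.0625 6.6250] v=[-0.1250 1.5000]
Step 5: x=[3.2500 7.0938] v=[0.3750 0.9375]
Step 6: x=[3.7344 7.1407] v=[0.9688 0.0937]
Step 7: x=[4.0548 6.9844] v=[0.6407 -0.3126]
Max displacement = 1.1407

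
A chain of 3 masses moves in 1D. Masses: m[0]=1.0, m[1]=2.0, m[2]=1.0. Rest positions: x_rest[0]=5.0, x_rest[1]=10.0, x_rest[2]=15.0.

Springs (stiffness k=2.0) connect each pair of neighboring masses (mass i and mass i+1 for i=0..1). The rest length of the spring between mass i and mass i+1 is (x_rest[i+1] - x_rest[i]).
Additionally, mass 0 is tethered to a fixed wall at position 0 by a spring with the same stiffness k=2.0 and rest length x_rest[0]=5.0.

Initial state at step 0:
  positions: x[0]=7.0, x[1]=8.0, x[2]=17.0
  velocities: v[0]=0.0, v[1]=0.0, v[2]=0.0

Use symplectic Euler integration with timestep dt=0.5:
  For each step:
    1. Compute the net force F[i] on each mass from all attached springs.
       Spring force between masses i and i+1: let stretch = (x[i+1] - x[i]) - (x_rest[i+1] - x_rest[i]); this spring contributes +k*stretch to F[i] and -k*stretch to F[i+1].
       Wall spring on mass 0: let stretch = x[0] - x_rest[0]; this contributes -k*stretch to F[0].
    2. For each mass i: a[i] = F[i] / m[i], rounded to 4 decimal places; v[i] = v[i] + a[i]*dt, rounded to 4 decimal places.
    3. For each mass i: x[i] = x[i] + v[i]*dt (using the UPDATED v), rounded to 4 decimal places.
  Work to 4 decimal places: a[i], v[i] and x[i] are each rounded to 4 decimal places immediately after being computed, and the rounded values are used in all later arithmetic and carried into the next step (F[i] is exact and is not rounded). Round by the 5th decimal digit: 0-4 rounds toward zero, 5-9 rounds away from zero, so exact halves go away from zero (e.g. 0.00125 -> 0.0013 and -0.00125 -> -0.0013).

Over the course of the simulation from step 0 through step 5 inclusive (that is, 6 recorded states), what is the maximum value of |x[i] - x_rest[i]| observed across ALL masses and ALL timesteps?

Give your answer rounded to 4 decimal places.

Step 0: x=[7.0000 8.0000 17.0000] v=[0.0000 0.0000 0.0000]
Step 1: x=[4.0000 10.0000 15.0000] v=[-6.0000 4.0000 -4.0000]
Step 2: x=[2.0000 11.7500 13.0000] v=[-4.0000 3.5000 -4.0000]
Step 3: x=[3.8750 11.3750 12.8750] v=[3.7500 -0.7500 -0.2500]
Step 4: x=[7.5625 9.5000 14.5000] v=[7.3750 -3.7500 3.2500]
Step 5: x=[8.4375 8.3906 16.1250] v=[1.7500 -2.2188 3.2500]
Max displacement = 3.4375

Answer: 3.4375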